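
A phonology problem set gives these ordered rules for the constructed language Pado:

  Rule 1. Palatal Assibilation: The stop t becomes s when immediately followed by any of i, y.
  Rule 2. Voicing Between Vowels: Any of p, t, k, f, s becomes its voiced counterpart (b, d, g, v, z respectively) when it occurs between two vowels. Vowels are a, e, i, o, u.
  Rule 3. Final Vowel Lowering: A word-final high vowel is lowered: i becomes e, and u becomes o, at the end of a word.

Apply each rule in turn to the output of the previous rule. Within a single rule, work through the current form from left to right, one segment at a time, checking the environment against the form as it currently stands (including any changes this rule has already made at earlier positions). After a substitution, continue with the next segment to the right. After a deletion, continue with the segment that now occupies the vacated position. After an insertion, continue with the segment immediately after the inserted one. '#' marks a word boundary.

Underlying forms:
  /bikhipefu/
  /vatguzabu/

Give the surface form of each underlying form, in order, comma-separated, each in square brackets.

/bikhipefu/:
  Rule 1 Palatal Assibilation: no change — [bikhipefu]
  Rule 2 Voicing Between Vowels: [bikhipefu] → [bikhibevu]
  Rule 3 Final Vowel Lowering: [bikhibevu] → [bikhibevo]
/vatguzabu/:
  Rule 1 Palatal Assibilation: no change — [vatguzabu]
  Rule 2 Voicing Between Vowels: no change — [vatguzabu]
  Rule 3 Final Vowel Lowering: [vatguzabu] → [vatguzabo]

[bikhibevo], [vatguzabo]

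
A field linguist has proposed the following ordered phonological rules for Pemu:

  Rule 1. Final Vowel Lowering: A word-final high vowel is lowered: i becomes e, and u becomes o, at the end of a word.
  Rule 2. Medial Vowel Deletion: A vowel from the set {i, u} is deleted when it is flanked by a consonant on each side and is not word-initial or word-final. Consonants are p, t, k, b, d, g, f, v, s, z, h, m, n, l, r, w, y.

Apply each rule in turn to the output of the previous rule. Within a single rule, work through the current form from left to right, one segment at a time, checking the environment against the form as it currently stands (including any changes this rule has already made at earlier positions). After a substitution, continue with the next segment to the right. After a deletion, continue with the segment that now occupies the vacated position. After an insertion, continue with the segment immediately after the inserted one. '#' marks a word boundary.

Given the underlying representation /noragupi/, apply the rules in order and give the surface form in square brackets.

[noragpe]

Rule 1 Final Vowel Lowering: [noragupi] → [noragupe]
Rule 2 Medial Vowel Deletion: [noragupe] → [noragpe]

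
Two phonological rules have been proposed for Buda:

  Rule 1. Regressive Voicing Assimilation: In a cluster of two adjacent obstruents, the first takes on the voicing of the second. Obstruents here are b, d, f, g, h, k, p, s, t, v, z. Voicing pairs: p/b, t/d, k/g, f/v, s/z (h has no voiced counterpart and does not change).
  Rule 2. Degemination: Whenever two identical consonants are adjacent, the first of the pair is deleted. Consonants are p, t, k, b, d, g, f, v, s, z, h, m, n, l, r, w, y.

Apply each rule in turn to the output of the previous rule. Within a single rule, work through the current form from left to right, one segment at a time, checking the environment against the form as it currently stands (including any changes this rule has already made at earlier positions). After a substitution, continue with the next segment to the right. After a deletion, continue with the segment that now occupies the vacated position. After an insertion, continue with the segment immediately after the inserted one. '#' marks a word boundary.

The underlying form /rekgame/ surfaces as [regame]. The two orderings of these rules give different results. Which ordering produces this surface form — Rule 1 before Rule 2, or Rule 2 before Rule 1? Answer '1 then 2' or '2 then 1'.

1 then 2

Order 1 then 2:
  1 Regressive Voicing Assimilation: [rekgame] → [reggame]
  2 Degemination: [reggame] → [regame]
  result: [regame]
Order 2 then 1:
  2 Degemination: no change — [rekgame]
  1 Regressive Voicing Assimilation: [rekgame] → [reggame]
  result: [reggame]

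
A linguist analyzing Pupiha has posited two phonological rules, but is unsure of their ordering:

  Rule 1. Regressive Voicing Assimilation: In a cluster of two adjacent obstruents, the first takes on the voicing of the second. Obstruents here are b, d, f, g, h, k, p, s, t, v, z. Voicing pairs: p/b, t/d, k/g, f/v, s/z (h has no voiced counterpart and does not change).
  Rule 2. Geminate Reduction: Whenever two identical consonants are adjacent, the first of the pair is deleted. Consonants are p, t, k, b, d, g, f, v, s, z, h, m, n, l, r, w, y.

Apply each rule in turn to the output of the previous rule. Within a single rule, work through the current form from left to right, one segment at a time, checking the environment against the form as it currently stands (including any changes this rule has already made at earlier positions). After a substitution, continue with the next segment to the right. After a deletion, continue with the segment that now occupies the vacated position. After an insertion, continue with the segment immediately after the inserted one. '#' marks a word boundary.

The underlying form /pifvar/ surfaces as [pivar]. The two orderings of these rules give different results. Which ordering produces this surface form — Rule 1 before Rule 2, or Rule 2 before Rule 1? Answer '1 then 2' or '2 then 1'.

1 then 2

Order 1 then 2:
  1 Regressive Voicing Assimilation: [pifvar] → [pivvar]
  2 Geminate Reduction: [pivvar] → [pivar]
  result: [pivar]
Order 2 then 1:
  2 Geminate Reduction: no change — [pifvar]
  1 Regressive Voicing Assimilation: [pifvar] → [pivvar]
  result: [pivvar]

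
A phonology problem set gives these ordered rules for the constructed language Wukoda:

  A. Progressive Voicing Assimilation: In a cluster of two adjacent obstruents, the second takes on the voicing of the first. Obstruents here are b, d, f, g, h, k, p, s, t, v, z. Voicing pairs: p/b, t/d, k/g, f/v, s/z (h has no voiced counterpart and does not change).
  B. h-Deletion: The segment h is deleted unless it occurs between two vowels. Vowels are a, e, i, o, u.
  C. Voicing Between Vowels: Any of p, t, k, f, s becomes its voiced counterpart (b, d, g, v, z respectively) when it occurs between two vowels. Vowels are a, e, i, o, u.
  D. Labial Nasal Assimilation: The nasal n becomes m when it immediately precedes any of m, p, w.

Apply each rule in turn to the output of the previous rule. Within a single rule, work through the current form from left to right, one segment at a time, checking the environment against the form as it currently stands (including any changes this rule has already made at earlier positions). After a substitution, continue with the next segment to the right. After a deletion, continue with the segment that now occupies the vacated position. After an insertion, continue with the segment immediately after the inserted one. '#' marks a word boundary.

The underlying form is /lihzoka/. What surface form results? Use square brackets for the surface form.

A Progressive Voicing Assimilation: [lihzoka] → [lihsoka]
B h-Deletion: [lihsoka] → [lisoka]
C Voicing Between Vowels: [lisoka] → [lizoga]
D Labial Nasal Assimilation: no change — [lizoga]

[lizoga]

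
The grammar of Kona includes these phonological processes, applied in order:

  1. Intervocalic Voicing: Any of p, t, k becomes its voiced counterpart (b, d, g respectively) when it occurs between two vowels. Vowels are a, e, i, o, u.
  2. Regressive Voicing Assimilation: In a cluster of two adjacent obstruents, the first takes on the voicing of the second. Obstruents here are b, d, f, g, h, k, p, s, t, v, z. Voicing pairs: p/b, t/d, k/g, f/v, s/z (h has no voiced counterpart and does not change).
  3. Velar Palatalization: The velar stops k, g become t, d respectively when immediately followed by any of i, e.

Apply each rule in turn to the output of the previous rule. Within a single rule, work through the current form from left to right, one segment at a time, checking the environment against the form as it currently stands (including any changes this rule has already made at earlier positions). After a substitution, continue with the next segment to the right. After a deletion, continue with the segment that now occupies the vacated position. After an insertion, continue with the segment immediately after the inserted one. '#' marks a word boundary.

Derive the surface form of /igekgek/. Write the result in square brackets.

[idegdek]

1 Intervocalic Voicing: no change — [igekgek]
2 Regressive Voicing Assimilation: [igekgek] → [igeggek]
3 Velar Palatalization: [igeggek] → [idegdek]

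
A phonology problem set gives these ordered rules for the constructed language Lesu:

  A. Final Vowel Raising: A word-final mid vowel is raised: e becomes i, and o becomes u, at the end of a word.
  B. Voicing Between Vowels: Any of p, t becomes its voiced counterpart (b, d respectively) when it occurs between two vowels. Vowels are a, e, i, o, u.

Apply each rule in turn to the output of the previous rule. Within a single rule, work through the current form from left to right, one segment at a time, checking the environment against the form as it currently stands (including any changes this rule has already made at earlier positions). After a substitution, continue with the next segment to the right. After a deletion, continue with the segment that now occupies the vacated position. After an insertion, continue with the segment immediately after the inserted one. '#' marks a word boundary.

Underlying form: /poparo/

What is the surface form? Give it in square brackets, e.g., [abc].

[pobaru]

A Final Vowel Raising: [poparo] → [poparu]
B Voicing Between Vowels: [poparu] → [pobaru]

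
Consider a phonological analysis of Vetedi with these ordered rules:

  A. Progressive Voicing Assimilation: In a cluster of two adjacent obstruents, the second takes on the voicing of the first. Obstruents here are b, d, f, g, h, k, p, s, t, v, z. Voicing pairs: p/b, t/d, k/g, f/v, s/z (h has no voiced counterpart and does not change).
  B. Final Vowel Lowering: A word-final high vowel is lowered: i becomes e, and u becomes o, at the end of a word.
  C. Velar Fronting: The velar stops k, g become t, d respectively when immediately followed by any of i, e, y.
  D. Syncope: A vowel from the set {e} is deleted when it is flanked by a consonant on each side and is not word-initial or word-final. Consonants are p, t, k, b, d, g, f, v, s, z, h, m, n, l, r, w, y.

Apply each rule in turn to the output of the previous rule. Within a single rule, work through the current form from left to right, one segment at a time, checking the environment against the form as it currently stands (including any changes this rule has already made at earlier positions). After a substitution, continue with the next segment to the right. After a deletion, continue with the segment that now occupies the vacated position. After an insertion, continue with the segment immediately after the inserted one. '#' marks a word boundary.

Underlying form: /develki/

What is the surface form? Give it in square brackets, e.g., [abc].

A Progressive Voicing Assimilation: no change — [develki]
B Final Vowel Lowering: [develki] → [develke]
C Velar Fronting: [develke] → [develte]
D Syncope: [develte] → [dvlte]

[dvlte]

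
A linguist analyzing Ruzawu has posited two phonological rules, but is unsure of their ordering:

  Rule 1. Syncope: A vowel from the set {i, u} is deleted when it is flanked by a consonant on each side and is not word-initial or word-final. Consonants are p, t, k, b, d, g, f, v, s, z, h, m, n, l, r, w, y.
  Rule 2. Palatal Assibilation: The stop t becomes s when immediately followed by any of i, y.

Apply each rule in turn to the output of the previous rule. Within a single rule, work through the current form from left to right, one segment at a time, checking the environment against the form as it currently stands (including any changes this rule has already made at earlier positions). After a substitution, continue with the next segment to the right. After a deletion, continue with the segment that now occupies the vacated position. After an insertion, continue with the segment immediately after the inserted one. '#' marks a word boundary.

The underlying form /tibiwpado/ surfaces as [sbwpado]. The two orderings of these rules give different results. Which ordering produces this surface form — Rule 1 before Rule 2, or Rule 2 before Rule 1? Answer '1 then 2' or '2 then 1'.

Order 1 then 2:
  1 Syncope: [tibiwpado] → [tbwpado]
  2 Palatal Assibilation: no change — [tbwpado]
  result: [tbwpado]
Order 2 then 1:
  2 Palatal Assibilation: [tibiwpado] → [sibiwpado]
  1 Syncope: [sibiwpado] → [sbwpado]
  result: [sbwpado]

2 then 1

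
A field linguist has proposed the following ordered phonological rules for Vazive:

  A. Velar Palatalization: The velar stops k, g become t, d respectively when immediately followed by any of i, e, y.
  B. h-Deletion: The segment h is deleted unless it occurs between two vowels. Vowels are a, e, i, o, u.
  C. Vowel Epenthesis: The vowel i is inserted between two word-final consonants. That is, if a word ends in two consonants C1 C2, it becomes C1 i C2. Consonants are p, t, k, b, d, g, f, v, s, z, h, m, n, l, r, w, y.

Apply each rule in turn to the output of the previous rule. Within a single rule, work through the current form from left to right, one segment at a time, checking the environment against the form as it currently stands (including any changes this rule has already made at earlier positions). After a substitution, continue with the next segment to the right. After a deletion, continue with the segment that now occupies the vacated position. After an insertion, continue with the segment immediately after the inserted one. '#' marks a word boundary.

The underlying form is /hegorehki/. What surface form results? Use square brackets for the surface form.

[egoreti]

A Velar Palatalization: [hegorehki] → [hegorehti]
B h-Deletion: [hegorehti] → [egoreti]
C Vowel Epenthesis: no change — [egoreti]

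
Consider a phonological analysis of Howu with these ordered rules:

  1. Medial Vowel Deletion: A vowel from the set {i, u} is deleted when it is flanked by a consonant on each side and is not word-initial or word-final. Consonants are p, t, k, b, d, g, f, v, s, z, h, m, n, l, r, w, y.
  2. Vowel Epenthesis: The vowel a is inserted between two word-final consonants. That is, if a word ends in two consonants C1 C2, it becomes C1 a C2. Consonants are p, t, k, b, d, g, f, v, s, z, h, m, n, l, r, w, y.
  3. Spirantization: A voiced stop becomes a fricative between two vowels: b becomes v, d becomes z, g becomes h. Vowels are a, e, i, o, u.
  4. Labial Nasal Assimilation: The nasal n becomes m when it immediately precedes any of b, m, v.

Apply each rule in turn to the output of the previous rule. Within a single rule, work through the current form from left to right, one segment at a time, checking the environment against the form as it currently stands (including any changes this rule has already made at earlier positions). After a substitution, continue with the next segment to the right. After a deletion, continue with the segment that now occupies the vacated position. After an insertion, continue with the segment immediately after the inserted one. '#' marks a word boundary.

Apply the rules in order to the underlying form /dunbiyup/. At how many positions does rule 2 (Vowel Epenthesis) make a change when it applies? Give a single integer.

1

1 Medial Vowel Deletion: [dunbiyup] → [dnbyp]
2 Vowel Epenthesis: [dnbyp] → [dnbyap]
3 Spirantization: no change — [dnbyap]
4 Labial Nasal Assimilation: [dnbyap] → [dmbyap]
Rule 2 changed 1 position(s).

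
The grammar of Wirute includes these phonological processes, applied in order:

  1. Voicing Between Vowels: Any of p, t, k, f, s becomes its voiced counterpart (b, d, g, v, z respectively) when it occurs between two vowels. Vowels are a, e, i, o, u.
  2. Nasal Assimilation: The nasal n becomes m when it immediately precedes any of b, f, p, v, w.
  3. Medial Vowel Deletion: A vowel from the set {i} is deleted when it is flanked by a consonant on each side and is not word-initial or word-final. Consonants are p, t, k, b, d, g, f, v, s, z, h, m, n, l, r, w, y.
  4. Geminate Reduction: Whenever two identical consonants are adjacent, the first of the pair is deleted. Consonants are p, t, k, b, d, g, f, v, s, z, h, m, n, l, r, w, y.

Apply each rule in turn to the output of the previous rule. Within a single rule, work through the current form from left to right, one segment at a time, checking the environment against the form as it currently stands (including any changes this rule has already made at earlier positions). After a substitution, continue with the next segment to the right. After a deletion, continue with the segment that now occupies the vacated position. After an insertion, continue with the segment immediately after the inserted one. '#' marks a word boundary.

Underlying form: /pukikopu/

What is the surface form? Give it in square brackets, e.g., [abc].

1 Voicing Between Vowels: [pukikopu] → [pugigobu]
2 Nasal Assimilation: no change — [pugigobu]
3 Medial Vowel Deletion: [pugigobu] → [puggobu]
4 Geminate Reduction: [puggobu] → [pugobu]

[pugobu]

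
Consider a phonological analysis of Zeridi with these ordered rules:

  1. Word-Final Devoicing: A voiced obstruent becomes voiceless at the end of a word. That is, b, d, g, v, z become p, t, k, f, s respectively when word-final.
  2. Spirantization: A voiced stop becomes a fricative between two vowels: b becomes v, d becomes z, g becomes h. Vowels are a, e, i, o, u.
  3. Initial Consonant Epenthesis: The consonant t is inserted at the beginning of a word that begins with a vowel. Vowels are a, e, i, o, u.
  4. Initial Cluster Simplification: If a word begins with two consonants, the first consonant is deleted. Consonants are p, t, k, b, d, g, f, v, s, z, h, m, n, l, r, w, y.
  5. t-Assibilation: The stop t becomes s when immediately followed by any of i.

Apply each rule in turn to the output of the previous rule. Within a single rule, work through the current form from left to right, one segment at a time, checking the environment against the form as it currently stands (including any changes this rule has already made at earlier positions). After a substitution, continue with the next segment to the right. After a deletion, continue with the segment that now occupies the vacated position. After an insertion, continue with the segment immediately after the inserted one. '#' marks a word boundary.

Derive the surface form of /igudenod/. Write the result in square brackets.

1 Word-Final Devoicing: [igudenod] → [igudenot]
2 Spirantization: [igudenot] → [ihuzenot]
3 Initial Consonant Epenthesis: [ihuzenot] → [tihuzenot]
4 Initial Cluster Simplification: no change — [tihuzenot]
5 t-Assibilation: [tihuzenot] → [sihuzenot]

[sihuzenot]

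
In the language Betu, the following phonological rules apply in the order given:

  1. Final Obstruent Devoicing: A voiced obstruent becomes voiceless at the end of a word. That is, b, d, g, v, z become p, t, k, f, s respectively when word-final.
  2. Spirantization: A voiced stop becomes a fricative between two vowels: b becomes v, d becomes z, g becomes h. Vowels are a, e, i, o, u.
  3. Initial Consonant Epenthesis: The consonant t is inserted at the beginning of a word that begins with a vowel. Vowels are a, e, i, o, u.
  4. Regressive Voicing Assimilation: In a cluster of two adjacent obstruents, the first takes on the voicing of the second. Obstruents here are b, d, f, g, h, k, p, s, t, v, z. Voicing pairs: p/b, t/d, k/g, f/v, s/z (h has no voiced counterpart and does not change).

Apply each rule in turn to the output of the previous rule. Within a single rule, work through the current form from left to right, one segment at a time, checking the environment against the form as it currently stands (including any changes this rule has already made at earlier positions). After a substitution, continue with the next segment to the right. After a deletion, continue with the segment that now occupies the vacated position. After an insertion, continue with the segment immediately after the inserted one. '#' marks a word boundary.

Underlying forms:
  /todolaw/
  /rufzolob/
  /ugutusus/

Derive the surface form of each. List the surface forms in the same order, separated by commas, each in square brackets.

/todolaw/:
  1 Final Obstruent Devoicing: no change — [todolaw]
  2 Spirantization: [todolaw] → [tozolaw]
  3 Initial Consonant Epenthesis: no change — [tozolaw]
  4 Regressive Voicing Assimilation: no change — [tozolaw]
/rufzolob/:
  1 Final Obstruent Devoicing: [rufzolob] → [rufzolop]
  2 Spirantization: no change — [rufzolop]
  3 Initial Consonant Epenthesis: no change — [rufzolop]
  4 Regressive Voicing Assimilation: [rufzolop] → [ruvzolop]
/ugutusus/:
  1 Final Obstruent Devoicing: no change — [ugutusus]
  2 Spirantization: [ugutusus] → [uhutusus]
  3 Initial Consonant Epenthesis: [uhutusus] → [tuhutusus]
  4 Regressive Voicing Assimilation: no change — [tuhutusus]

[tozolaw], [ruvzolop], [tuhutusus]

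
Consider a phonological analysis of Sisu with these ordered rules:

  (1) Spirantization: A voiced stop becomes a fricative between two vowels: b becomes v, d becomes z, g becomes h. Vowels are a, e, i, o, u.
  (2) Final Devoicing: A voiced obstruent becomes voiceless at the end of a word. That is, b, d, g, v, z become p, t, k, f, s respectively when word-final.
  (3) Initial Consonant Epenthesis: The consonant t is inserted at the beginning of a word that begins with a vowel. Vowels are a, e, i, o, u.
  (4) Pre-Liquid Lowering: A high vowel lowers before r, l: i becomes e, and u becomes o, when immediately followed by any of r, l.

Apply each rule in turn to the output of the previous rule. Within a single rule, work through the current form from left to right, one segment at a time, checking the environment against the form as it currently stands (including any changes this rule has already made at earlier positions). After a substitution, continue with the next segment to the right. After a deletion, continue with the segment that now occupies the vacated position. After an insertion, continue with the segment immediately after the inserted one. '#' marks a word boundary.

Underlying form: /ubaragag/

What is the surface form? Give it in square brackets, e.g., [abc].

(1) Spirantization: [ubaragag] → [uvarahag]
(2) Final Devoicing: [uvarahag] → [uvarahak]
(3) Initial Consonant Epenthesis: [uvarahak] → [tuvarahak]
(4) Pre-Liquid Lowering: no change — [tuvarahak]

[tuvarahak]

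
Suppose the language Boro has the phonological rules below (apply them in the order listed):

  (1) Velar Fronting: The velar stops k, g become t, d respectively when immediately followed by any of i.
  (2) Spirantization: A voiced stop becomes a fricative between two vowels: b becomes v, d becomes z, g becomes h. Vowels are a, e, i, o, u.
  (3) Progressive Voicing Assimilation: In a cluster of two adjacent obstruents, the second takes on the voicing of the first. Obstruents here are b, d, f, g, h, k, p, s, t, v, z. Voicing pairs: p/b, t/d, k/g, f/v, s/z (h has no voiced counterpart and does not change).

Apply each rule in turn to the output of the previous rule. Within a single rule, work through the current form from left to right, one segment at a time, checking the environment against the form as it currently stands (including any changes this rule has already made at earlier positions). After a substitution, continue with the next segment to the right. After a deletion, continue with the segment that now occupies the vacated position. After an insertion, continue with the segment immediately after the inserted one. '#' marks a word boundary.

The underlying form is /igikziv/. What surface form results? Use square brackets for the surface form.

(1) Velar Fronting: [igikziv] → [idikziv]
(2) Spirantization: [idikziv] → [izikziv]
(3) Progressive Voicing Assimilation: [izikziv] → [iziksiv]

[iziksiv]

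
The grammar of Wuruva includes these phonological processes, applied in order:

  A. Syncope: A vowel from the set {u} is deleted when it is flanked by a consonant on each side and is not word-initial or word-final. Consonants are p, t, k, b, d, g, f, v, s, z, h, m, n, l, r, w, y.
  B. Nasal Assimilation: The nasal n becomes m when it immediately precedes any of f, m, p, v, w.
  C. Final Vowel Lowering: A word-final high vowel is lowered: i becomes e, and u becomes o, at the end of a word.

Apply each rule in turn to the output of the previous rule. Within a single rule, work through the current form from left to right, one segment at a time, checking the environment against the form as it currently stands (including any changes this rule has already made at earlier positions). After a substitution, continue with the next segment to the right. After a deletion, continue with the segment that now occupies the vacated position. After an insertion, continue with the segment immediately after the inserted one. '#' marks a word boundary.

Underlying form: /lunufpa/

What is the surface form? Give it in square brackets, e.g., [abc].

A Syncope: [lunufpa] → [lnfpa]
B Nasal Assimilation: [lnfpa] → [lmfpa]
C Final Vowel Lowering: no change — [lmfpa]

[lmfpa]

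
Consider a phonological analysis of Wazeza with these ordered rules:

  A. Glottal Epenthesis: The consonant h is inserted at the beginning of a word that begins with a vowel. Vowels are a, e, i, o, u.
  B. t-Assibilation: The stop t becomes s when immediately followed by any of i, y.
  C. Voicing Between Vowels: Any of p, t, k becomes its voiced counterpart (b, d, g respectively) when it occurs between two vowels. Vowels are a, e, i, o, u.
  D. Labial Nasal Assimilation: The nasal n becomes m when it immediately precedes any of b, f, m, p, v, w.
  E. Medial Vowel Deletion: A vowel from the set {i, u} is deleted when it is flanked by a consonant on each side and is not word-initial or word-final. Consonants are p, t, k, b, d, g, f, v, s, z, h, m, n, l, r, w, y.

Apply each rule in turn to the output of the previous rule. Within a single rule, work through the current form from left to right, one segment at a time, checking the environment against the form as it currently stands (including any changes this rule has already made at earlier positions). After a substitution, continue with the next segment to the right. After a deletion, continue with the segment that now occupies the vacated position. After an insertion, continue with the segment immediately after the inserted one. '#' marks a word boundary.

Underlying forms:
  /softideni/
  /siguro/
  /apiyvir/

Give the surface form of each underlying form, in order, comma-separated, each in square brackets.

/softideni/:
  A Glottal Epenthesis: no change — [softideni]
  B t-Assibilation: [softideni] → [sofsideni]
  C Voicing Between Vowels: no change — [sofsideni]
  D Labial Nasal Assimilation: no change — [sofsideni]
  E Medial Vowel Deletion: [sofsideni] → [sofsdeni]
/siguro/:
  A Glottal Epenthesis: no change — [siguro]
  B t-Assibilation: no change — [siguro]
  C Voicing Between Vowels: no change — [siguro]
  D Labial Nasal Assimilation: no change — [siguro]
  E Medial Vowel Deletion: [siguro] → [sgro]
/apiyvir/:
  A Glottal Epenthesis: [apiyvir] → [hapiyvir]
  B t-Assibilation: no change — [hapiyvir]
  C Voicing Between Vowels: [hapiyvir] → [habiyvir]
  D Labial Nasal Assimilation: no change — [habiyvir]
  E Medial Vowel Deletion: [habiyvir] → [habyvr]

[sofsdeni], [sgro], [habyvr]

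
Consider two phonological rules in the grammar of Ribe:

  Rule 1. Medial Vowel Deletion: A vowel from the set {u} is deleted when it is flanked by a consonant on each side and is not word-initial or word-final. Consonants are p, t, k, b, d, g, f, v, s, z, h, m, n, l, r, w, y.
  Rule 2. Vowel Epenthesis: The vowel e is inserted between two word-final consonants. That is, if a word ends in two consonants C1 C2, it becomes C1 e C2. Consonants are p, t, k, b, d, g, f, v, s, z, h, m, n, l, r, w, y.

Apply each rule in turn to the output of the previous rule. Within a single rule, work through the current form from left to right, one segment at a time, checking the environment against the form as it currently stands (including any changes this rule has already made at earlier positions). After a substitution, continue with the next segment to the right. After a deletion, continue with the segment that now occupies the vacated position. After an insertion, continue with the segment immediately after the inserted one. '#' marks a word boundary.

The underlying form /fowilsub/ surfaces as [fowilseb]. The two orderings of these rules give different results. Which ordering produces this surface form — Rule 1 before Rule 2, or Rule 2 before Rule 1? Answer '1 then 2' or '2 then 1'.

1 then 2

Order 1 then 2:
  1 Medial Vowel Deletion: [fowilsub] → [fowilsb]
  2 Vowel Epenthesis: [fowilsb] → [fowilseb]
  result: [fowilseb]
Order 2 then 1:
  2 Vowel Epenthesis: no change — [fowilsub]
  1 Medial Vowel Deletion: [fowilsub] → [fowilsb]
  result: [fowilsb]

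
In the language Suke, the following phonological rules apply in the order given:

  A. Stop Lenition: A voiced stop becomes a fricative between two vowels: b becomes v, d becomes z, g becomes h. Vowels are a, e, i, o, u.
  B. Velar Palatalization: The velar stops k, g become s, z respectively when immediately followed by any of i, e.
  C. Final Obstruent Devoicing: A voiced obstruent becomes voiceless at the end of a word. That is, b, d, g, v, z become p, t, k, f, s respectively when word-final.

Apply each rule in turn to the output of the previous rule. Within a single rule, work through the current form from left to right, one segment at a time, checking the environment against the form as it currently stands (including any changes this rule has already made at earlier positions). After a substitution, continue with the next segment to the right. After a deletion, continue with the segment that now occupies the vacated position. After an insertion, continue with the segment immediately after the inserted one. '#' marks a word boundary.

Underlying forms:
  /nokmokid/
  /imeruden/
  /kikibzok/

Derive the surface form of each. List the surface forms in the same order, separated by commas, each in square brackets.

[nokmosit], [imeruzen], [sisibzok]

/nokmokid/:
  A Stop Lenition: no change — [nokmokid]
  B Velar Palatalization: [nokmokid] → [nokmosid]
  C Final Obstruent Devoicing: [nokmosid] → [nokmosit]
/imeruden/:
  A Stop Lenition: [imeruden] → [imeruzen]
  B Velar Palatalization: no change — [imeruzen]
  C Final Obstruent Devoicing: no change — [imeruzen]
/kikibzok/:
  A Stop Lenition: no change — [kikibzok]
  B Velar Palatalization: [kikibzok] → [sisibzok]
  C Final Obstruent Devoicing: no change — [sisibzok]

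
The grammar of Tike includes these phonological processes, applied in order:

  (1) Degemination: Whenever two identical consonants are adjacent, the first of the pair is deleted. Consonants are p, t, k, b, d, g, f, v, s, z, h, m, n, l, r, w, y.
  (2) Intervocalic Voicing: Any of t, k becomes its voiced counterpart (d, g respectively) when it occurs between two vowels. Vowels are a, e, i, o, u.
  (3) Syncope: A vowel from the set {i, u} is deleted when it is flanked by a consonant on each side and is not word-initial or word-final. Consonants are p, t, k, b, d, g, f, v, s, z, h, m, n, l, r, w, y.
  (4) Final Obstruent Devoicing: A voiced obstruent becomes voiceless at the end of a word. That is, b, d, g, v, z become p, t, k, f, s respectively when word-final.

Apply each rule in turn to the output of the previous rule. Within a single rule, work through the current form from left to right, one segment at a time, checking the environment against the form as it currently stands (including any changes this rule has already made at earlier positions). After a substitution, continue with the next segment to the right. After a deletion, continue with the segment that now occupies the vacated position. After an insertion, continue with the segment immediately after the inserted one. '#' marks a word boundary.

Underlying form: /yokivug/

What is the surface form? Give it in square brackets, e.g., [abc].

[yogvk]

(1) Degemination: no change — [yokivug]
(2) Intervocalic Voicing: [yokivug] → [yogivug]
(3) Syncope: [yogivug] → [yogvg]
(4) Final Obstruent Devoicing: [yogvg] → [yogvk]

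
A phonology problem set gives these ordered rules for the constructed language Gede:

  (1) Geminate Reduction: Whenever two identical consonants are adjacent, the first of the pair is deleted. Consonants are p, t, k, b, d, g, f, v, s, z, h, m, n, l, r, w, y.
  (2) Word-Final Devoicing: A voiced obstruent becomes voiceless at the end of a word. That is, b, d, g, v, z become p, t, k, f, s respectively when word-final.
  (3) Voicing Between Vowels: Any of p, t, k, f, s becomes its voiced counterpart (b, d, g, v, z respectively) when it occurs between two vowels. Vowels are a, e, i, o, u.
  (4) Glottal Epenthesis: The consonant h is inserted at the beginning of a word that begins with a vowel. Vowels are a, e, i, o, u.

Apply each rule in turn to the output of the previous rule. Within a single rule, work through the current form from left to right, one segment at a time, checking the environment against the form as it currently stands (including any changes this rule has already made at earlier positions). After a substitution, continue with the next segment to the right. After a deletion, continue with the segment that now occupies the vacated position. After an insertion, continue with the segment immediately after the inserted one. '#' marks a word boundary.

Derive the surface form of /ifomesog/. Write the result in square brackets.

(1) Geminate Reduction: no change — [ifomesog]
(2) Word-Final Devoicing: [ifomesog] → [ifomesok]
(3) Voicing Between Vowels: [ifomesok] → [ivomezok]
(4) Glottal Epenthesis: [ivomezok] → [hivomezok]

[hivomezok]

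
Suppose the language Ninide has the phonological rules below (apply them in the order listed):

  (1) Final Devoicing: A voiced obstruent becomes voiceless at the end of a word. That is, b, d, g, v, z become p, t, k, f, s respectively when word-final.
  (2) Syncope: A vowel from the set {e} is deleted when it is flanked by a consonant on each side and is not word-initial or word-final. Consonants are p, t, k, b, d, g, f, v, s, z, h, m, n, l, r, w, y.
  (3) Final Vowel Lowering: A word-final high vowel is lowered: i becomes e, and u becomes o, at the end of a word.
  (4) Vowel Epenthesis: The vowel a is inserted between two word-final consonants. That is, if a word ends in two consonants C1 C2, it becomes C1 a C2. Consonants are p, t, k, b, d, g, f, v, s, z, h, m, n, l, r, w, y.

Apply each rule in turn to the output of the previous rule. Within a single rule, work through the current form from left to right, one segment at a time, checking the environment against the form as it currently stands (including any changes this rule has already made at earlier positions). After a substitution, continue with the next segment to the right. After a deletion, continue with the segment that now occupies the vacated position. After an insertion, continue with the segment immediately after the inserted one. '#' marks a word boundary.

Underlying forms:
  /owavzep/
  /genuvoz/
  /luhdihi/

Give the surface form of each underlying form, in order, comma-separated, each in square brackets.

[owavzap], [gnuvos], [luhdihe]

/owavzep/:
  (1) Final Devoicing: no change — [owavzep]
  (2) Syncope: [owavzep] → [owavzp]
  (3) Final Vowel Lowering: no change — [owavzp]
  (4) Vowel Epenthesis: [owavzp] → [owavzap]
/genuvoz/:
  (1) Final Devoicing: [genuvoz] → [genuvos]
  (2) Syncope: [genuvos] → [gnuvos]
  (3) Final Vowel Lowering: no change — [gnuvos]
  (4) Vowel Epenthesis: no change — [gnuvos]
/luhdihi/:
  (1) Final Devoicing: no change — [luhdihi]
  (2) Syncope: no change — [luhdihi]
  (3) Final Vowel Lowering: [luhdihi] → [luhdihe]
  (4) Vowel Epenthesis: no change — [luhdihe]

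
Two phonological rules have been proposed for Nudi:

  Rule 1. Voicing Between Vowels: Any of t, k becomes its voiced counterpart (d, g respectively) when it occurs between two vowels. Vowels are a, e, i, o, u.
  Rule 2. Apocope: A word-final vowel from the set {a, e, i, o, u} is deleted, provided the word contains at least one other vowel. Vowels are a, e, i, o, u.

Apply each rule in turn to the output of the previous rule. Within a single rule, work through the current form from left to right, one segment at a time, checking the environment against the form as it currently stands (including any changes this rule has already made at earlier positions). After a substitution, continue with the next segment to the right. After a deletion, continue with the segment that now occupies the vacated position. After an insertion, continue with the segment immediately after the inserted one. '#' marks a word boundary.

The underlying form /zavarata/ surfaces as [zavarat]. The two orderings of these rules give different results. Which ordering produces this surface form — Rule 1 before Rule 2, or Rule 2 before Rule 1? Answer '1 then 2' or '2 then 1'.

2 then 1

Order 1 then 2:
  1 Voicing Between Vowels: [zavarata] → [zavarada]
  2 Apocope: [zavarada] → [zavarad]
  result: [zavarad]
Order 2 then 1:
  2 Apocope: [zavarata] → [zavarat]
  1 Voicing Between Vowels: no change — [zavarat]
  result: [zavarat]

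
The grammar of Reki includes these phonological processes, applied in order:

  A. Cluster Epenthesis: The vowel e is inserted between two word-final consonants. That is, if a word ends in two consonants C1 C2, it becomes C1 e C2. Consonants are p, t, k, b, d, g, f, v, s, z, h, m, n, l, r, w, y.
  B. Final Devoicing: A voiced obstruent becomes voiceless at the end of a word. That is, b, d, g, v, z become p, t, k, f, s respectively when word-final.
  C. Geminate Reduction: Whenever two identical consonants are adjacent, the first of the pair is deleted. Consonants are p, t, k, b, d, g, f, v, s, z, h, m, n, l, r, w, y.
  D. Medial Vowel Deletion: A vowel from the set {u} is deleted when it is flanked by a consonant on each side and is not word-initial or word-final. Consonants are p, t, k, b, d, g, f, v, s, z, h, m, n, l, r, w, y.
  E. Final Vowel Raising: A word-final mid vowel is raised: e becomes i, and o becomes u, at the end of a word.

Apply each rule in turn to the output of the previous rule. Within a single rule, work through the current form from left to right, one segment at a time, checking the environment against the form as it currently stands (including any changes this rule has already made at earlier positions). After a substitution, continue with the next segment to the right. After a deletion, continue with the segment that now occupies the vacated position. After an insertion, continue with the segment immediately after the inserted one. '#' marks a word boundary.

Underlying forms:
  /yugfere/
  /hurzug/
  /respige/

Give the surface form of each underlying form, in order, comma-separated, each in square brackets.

[ygferi], [hrzk], [respigi]

/yugfere/:
  A Cluster Epenthesis: no change — [yugfere]
  B Final Devoicing: no change — [yugfere]
  C Geminate Reduction: no change — [yugfere]
  D Medial Vowel Deletion: [yugfere] → [ygfere]
  E Final Vowel Raising: [ygfere] → [ygferi]
/hurzug/:
  A Cluster Epenthesis: no change — [hurzug]
  B Final Devoicing: [hurzug] → [hurzuk]
  C Geminate Reduction: no change — [hurzuk]
  D Medial Vowel Deletion: [hurzuk] → [hrzk]
  E Final Vowel Raising: no change — [hrzk]
/respige/:
  A Cluster Epenthesis: no change — [respige]
  B Final Devoicing: no change — [respige]
  C Geminate Reduction: no change — [respige]
  D Medial Vowel Deletion: no change — [respige]
  E Final Vowel Raising: [respige] → [respigi]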